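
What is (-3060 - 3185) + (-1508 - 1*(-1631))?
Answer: -6122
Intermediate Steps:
(-3060 - 3185) + (-1508 - 1*(-1631)) = -6245 + (-1508 + 1631) = -6245 + 123 = -6122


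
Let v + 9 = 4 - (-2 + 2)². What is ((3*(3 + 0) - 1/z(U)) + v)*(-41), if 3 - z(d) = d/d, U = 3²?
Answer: -287/2 ≈ -143.50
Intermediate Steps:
U = 9
v = -5 (v = -9 + (4 - (-2 + 2)²) = -9 + (4 - 1*0²) = -9 + (4 - 1*0) = -9 + (4 + 0) = -9 + 4 = -5)
z(d) = 2 (z(d) = 3 - d/d = 3 - 1*1 = 3 - 1 = 2)
((3*(3 + 0) - 1/z(U)) + v)*(-41) = ((3*(3 + 0) - 1/2) - 5)*(-41) = ((3*3 - 1*½) - 5)*(-41) = ((9 - ½) - 5)*(-41) = (17/2 - 5)*(-41) = (7/2)*(-41) = -287/2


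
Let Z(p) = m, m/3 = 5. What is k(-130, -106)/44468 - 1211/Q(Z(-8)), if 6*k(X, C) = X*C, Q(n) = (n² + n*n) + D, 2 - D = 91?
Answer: -79532477/24079422 ≈ -3.3029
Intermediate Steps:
m = 15 (m = 3*5 = 15)
D = -89 (D = 2 - 1*91 = 2 - 91 = -89)
Z(p) = 15
Q(n) = -89 + 2*n² (Q(n) = (n² + n*n) - 89 = (n² + n²) - 89 = 2*n² - 89 = -89 + 2*n²)
k(X, C) = C*X/6 (k(X, C) = (X*C)/6 = (C*X)/6 = C*X/6)
k(-130, -106)/44468 - 1211/Q(Z(-8)) = ((⅙)*(-106)*(-130))/44468 - 1211/(-89 + 2*15²) = (6890/3)*(1/44468) - 1211/(-89 + 2*225) = 3445/66702 - 1211/(-89 + 450) = 3445/66702 - 1211/361 = -79532477/24079422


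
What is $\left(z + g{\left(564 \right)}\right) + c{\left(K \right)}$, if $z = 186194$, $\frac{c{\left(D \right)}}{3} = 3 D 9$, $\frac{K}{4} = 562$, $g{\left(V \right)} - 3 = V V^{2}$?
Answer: $179774429$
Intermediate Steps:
$g{\left(V \right)} = 3 + V^{3}$ ($g{\left(V \right)} = 3 + V V^{2} = 3 + V^{3}$)
$K = 2248$ ($K = 4 \cdot 562 = 2248$)
$c{\left(D \right)} = 81 D$ ($c{\left(D \right)} = 3 \cdot 3 D 9 = 3 \cdot 27 D = 81 D$)
$\left(z + g{\left(564 \right)}\right) + c{\left(K \right)} = \left(186194 + \left(3 + 564^{3}\right)\right) + 81 \cdot 2248 = \left(186194 + \left(3 + 179406144\right)\right) + 182088 = \left(186194 + 179406147\right) + 182088 = 179592341 + 182088 = 179774429$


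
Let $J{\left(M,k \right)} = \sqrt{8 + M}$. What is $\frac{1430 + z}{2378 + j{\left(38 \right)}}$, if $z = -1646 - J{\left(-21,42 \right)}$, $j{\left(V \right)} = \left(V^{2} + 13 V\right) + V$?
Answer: $- \frac{108}{2177} - \frac{i \sqrt{13}}{4354} \approx -0.04961 - 0.0008281 i$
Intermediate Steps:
$j{\left(V \right)} = V^{2} + 14 V$
$z = -1646 - i \sqrt{13}$ ($z = -1646 - \sqrt{8 - 21} = -1646 - \sqrt{-13} = -1646 - i \sqrt{13} \approx -1646.0 - 3.6056 i$)
$\frac{1430 + z}{2378 + j{\left(38 \right)}} = \frac{1430 - \left(1646 + i \sqrt{13}\right)}{2378 + 38 \left(14 + 38\right)} = \frac{-216 - i \sqrt{13}}{2378 + 38 \cdot 52} = \frac{-216 - i \sqrt{13}}{2378 + 1976} = \frac{-216 - i \sqrt{13}}{4354} = \left(-216 - i \sqrt{13}\right) \frac{1}{4354} = - \frac{108}{2177} - \frac{i \sqrt{13}}{4354}$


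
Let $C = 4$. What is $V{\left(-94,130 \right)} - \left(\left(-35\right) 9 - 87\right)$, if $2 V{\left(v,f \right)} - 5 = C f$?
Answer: $\frac{1329}{2} \approx 664.5$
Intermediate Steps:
$V{\left(v,f \right)} = \frac{5}{2} + 2 f$ ($V{\left(v,f \right)} = \frac{5}{2} + \frac{4 f}{2} = \frac{5}{2} + 2 f$)
$V{\left(-94,130 \right)} - \left(\left(-35\right) 9 - 87\right) = \left(\frac{5}{2} + 2 \cdot 130\right) - \left(\left(-35\right) 9 - 87\right) = \left(\frac{5}{2} + 260\right) - \left(-315 - 87\right) = \frac{525}{2} - -402 = \frac{525}{2} + 402 = \frac{1329}{2}$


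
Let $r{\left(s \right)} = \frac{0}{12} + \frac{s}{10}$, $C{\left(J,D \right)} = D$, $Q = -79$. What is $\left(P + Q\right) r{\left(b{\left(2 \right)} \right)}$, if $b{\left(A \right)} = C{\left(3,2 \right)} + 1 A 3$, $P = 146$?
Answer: $\frac{268}{5} \approx 53.6$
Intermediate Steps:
$b{\left(A \right)} = 2 + 3 A$ ($b{\left(A \right)} = 2 + 1 A 3 = 2 + A 3 = 2 + 3 A$)
$r{\left(s \right)} = \frac{s}{10}$ ($r{\left(s \right)} = 0 \cdot \frac{1}{12} + s \frac{1}{10} = 0 + \frac{s}{10} = \frac{s}{10}$)
$\left(P + Q\right) r{\left(b{\left(2 \right)} \right)} = \left(146 - 79\right) \frac{2 + 3 \cdot 2}{10} = 67 \frac{2 + 6}{10} = 67 \cdot \frac{1}{10} \cdot 8 = 67 \cdot \frac{4}{5} = \frac{268}{5}$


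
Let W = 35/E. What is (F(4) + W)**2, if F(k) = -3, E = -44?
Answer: 27889/1936 ≈ 14.405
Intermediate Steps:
W = -35/44 (W = 35/(-44) = 35*(-1/44) = -35/44 ≈ -0.79545)
(F(4) + W)**2 = (-3 - 35/44)**2 = (-167/44)**2 = 27889/1936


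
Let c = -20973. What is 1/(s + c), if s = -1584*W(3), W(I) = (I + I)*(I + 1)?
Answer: -1/58989 ≈ -1.6952e-5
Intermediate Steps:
W(I) = 2*I*(1 + I) (W(I) = (2*I)*(1 + I) = 2*I*(1 + I))
s = -38016 (s = -3168*3*(1 + 3) = -3168*3*4 = -1584*24 = -38016)
1/(s + c) = 1/(-38016 - 20973) = 1/(-58989) = -1/58989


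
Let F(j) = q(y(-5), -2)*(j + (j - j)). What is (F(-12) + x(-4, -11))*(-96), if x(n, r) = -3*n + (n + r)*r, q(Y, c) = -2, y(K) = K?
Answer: -19296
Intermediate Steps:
x(n, r) = -3*n + r*(n + r)
F(j) = -2*j (F(j) = -2*(j + (j - j)) = -2*(j + 0) = -2*j)
(F(-12) + x(-4, -11))*(-96) = (-2*(-12) + ((-11)² - 3*(-4) - 4*(-11)))*(-96) = (24 + (121 + 12 + 44))*(-96) = (24 + 177)*(-96) = 201*(-96) = -19296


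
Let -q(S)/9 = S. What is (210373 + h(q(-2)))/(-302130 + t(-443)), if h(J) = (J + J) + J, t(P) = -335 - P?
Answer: -30061/43146 ≈ -0.69673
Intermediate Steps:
q(S) = -9*S
h(J) = 3*J (h(J) = 2*J + J = 3*J)
(210373 + h(q(-2)))/(-302130 + t(-443)) = (210373 + 3*(-9*(-2)))/(-302130 + (-335 - 1*(-443))) = (210373 + 3*18)/(-302130 + (-335 + 443)) = (210373 + 54)/(-302130 + 108) = 210427/(-302022) = 210427*(-1/302022) = -30061/43146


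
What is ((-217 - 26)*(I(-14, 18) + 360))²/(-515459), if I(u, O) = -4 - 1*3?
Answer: -7358036841/515459 ≈ -14275.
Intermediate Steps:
I(u, O) = -7 (I(u, O) = -4 - 3 = -7)
((-217 - 26)*(I(-14, 18) + 360))²/(-515459) = ((-217 - 26)*(-7 + 360))²/(-515459) = (-243*353)²*(-1/515459) = (-85779)²*(-1/515459) = 7358036841*(-1/515459) = -7358036841/515459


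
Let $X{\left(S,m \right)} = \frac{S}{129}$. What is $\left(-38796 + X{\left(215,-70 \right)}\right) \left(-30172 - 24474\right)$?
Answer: $\frac{6359865418}{3} \approx 2.12 \cdot 10^{9}$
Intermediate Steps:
$X{\left(S,m \right)} = \frac{S}{129}$ ($X{\left(S,m \right)} = S \frac{1}{129} = \frac{S}{129}$)
$\left(-38796 + X{\left(215,-70 \right)}\right) \left(-30172 - 24474\right) = \left(-38796 + \frac{1}{129} \cdot 215\right) \left(-30172 - 24474\right) = \left(-38796 + \frac{5}{3}\right) \left(-54646\right) = \left(- \frac{116383}{3}\right) \left(-54646\right) = \frac{6359865418}{3}$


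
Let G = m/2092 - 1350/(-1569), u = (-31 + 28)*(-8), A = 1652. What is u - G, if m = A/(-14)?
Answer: 24263/1046 ≈ 23.196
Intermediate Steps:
m = -118 (m = 1652/(-14) = 1652*(-1/14) = -118)
u = 24 (u = -3*(-8) = 24)
G = 841/1046 (G = -118/2092 - 1350/(-1569) = -118*1/2092 - 1350*(-1/1569) = -59/1046 + 450/523 = 841/1046 ≈ 0.80402)
u - G = 24 - 1*841/1046 = 24 - 841/1046 = 24263/1046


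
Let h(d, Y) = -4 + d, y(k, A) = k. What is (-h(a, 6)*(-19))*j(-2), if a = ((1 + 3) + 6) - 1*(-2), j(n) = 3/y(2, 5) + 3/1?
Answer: 684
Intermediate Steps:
j(n) = 9/2 (j(n) = 3/2 + 3/1 = 3*(1/2) + 3*1 = 3/2 + 3 = 9/2)
a = 12 (a = (4 + 6) + 2 = 10 + 2 = 12)
(-h(a, 6)*(-19))*j(-2) = (-(-4 + 12)*(-19))*(9/2) = (-1*8*(-19))*(9/2) = -8*(-19)*(9/2) = 152*(9/2) = 684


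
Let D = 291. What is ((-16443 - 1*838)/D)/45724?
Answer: -17281/13305684 ≈ -0.0012988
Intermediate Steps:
((-16443 - 1*838)/D)/45724 = ((-16443 - 1*838)/291)/45724 = ((-16443 - 838)*(1/291))*(1/45724) = -17281*1/291*(1/45724) = -17281/291*1/45724 = -17281/13305684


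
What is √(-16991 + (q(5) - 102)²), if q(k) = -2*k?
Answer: I*√4447 ≈ 66.686*I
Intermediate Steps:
√(-16991 + (q(5) - 102)²) = √(-16991 + (-2*5 - 102)²) = √(-16991 + (-10 - 102)²) = √(-16991 + (-112)²) = √(-16991 + 12544) = √(-4447) = I*√4447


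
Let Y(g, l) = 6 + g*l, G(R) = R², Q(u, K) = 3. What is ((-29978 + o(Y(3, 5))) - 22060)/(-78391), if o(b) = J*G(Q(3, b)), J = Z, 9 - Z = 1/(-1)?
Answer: 51948/78391 ≈ 0.66268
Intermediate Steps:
Z = 10 (Z = 9 - 1/(-1) = 9 - (-1) = 9 - 1*(-1) = 9 + 1 = 10)
J = 10
o(b) = 90 (o(b) = 10*3² = 10*9 = 90)
((-29978 + o(Y(3, 5))) - 22060)/(-78391) = ((-29978 + 90) - 22060)/(-78391) = (-29888 - 22060)*(-1/78391) = -51948*(-1/78391) = 51948/78391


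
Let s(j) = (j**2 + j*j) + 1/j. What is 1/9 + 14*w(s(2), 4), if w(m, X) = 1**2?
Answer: 127/9 ≈ 14.111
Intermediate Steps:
s(j) = 1/j + 2*j**2 (s(j) = (j**2 + j**2) + 1/j = 2*j**2 + 1/j = 1/j + 2*j**2)
w(m, X) = 1
1/9 + 14*w(s(2), 4) = 1/9 + 14*1 = 1/9 + 14 = 127/9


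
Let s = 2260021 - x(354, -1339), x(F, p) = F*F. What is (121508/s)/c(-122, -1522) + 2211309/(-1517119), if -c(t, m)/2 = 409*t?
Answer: -117771518274280042/80799869195115355 ≈ -1.4576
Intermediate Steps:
x(F, p) = F²
c(t, m) = -818*t
s = 2134705 (s = 2260021 - 1*354² = 2260021 - 1*125316 = 2260021 - 125316 = 2134705)
(121508/s)/c(-122, -1522) + 2211309/(-1517119) = (121508/2134705)/((-818*(-122))) + 2211309/(-1517119) = (121508*(1/2134705))/99796 + 2211309*(-1/1517119) = (121508/2134705)*(1/99796) - 2211309/1517119 = 30377/53258755045 - 2211309/1517119 = -117771518274280042/80799869195115355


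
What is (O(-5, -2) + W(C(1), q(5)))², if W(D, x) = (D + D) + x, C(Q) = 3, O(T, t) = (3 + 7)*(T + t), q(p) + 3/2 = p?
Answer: 14641/4 ≈ 3660.3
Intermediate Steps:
q(p) = -3/2 + p
O(T, t) = 10*T + 10*t (O(T, t) = 10*(T + t) = 10*T + 10*t)
W(D, x) = x + 2*D (W(D, x) = 2*D + x = x + 2*D)
(O(-5, -2) + W(C(1), q(5)))² = ((10*(-5) + 10*(-2)) + ((-3/2 + 5) + 2*3))² = ((-50 - 20) + (7/2 + 6))² = (-70 + 19/2)² = (-121/2)² = 14641/4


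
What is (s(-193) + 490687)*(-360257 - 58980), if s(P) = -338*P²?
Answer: 5072547600575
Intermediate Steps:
(s(-193) + 490687)*(-360257 - 58980) = (-338*(-193)² + 490687)*(-360257 - 58980) = (-338*37249 + 490687)*(-419237) = (-12590162 + 490687)*(-419237) = -12099475*(-419237) = 5072547600575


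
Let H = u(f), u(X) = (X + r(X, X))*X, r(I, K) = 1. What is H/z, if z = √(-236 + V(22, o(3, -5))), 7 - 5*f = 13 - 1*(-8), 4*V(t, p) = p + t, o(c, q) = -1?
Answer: -252*I*√923/23075 ≈ -0.33179*I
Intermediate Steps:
V(t, p) = p/4 + t/4 (V(t, p) = (p + t)/4 = p/4 + t/4)
f = -14/5 (f = 7/5 - (13 - 1*(-8))/5 = 7/5 - (13 + 8)/5 = 7/5 - ⅕*21 = 7/5 - 21/5 = -14/5 ≈ -2.8000)
z = I*√923/2 (z = √(-236 + ((¼)*(-1) + (¼)*22)) = √(-236 + (-¼ + 11/2)) = √(-236 + 21/4) = √(-923/4) = I*√923/2 ≈ 15.19*I)
u(X) = X*(1 + X) (u(X) = (X + 1)*X = (1 + X)*X = X*(1 + X))
H = 126/25 (H = -14*(1 - 14/5)/5 = -14/5*(-9/5) = 126/25 ≈ 5.0400)
H/z = 126/(25*((I*√923/2))) = 126*(-2*I*√923/923)/25 = -252*I*√923/23075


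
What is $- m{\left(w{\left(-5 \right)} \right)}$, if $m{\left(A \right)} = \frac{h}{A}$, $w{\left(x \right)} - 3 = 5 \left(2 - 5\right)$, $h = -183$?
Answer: $- \frac{61}{4} \approx -15.25$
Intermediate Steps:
$w{\left(x \right)} = -12$ ($w{\left(x \right)} = 3 + 5 \left(2 - 5\right) = 3 + 5 \left(-3\right) = 3 - 15 = -12$)
$m{\left(A \right)} = - \frac{183}{A}$
$- m{\left(w{\left(-5 \right)} \right)} = - \frac{-183}{-12} = - \frac{\left(-183\right) \left(-1\right)}{12} = \left(-1\right) \frac{61}{4} = - \frac{61}{4}$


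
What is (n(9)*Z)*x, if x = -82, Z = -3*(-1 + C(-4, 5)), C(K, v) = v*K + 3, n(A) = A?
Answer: -39852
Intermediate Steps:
C(K, v) = 3 + K*v (C(K, v) = K*v + 3 = 3 + K*v)
Z = 54 (Z = -3*(-1 + (3 - 4*5)) = -3*(-1 + (3 - 20)) = -3*(-1 - 17) = -3*(-18) = 54)
(n(9)*Z)*x = (9*54)*(-82) = 486*(-82) = -39852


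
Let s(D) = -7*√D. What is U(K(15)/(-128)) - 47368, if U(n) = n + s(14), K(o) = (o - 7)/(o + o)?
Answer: -22736641/480 - 7*√14 ≈ -47394.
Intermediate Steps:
K(o) = (-7 + o)/(2*o) (K(o) = (-7 + o)/((2*o)) = (-7 + o)*(1/(2*o)) = (-7 + o)/(2*o))
U(n) = n - 7*√14
U(K(15)/(-128)) - 47368 = (((½)*(-7 + 15)/15)/(-128) - 7*√14) - 47368 = (((½)*(1/15)*8)*(-1/128) - 7*√14) - 47368 = ((4/15)*(-1/128) - 7*√14) - 47368 = (-1/480 - 7*√14) - 47368 = -22736641/480 - 7*√14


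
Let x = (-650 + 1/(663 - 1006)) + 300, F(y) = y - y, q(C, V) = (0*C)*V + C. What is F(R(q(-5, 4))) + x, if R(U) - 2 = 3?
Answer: -120051/343 ≈ -350.00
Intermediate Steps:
q(C, V) = C (q(C, V) = 0*V + C = 0 + C = C)
R(U) = 5 (R(U) = 2 + 3 = 5)
F(y) = 0
x = -120051/343 (x = (-650 + 1/(-343)) + 300 = (-650 - 1/343) + 300 = -222951/343 + 300 = -120051/343 ≈ -350.00)
F(R(q(-5, 4))) + x = 0 - 120051/343 = -120051/343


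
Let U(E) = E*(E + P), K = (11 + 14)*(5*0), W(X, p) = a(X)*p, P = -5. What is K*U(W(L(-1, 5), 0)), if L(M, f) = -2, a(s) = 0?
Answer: 0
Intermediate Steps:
W(X, p) = 0 (W(X, p) = 0*p = 0)
K = 0 (K = 25*0 = 0)
U(E) = E*(-5 + E) (U(E) = E*(E - 5) = E*(-5 + E))
K*U(W(L(-1, 5), 0)) = 0*(0*(-5 + 0)) = 0*(0*(-5)) = 0*0 = 0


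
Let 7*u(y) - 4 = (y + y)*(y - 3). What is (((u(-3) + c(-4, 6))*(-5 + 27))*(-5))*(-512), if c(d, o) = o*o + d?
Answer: 14868480/7 ≈ 2.1241e+6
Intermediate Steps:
u(y) = 4/7 + 2*y*(-3 + y)/7 (u(y) = 4/7 + ((y + y)*(y - 3))/7 = 4/7 + ((2*y)*(-3 + y))/7 = 4/7 + (2*y*(-3 + y))/7 = 4/7 + 2*y*(-3 + y)/7)
c(d, o) = d + o² (c(d, o) = o² + d = d + o²)
(((u(-3) + c(-4, 6))*(-5 + 27))*(-5))*(-512) = ((((4/7 - 6/7*(-3) + (2/7)*(-3)²) + (-4 + 6²))*(-5 + 27))*(-5))*(-512) = ((((4/7 + 18/7 + (2/7)*9) + (-4 + 36))*22)*(-5))*(-512) = ((((4/7 + 18/7 + 18/7) + 32)*22)*(-5))*(-512) = (((40/7 + 32)*22)*(-5))*(-512) = (((264/7)*22)*(-5))*(-512) = ((5808/7)*(-5))*(-512) = -29040/7*(-512) = 14868480/7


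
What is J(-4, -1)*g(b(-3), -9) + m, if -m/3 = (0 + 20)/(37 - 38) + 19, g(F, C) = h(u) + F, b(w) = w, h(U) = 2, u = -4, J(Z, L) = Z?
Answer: 7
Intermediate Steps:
g(F, C) = 2 + F
m = 3 (m = -3*((0 + 20)/(37 - 38) + 19) = -3*(20/(-1) + 19) = -3*(20*(-1) + 19) = -3*(-20 + 19) = -3*(-1) = 3)
J(-4, -1)*g(b(-3), -9) + m = -4*(2 - 3) + 3 = -4*(-1) + 3 = 4 + 3 = 7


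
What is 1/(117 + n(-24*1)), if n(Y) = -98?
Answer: 1/19 ≈ 0.052632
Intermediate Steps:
1/(117 + n(-24*1)) = 1/(117 - 98) = 1/19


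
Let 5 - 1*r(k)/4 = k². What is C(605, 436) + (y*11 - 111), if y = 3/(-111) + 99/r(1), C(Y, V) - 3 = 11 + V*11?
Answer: 2821925/592 ≈ 4766.8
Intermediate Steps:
r(k) = 20 - 4*k²
C(Y, V) = 14 + 11*V (C(Y, V) = 3 + (11 + V*11) = 3 + (11 + 11*V) = 14 + 11*V)
y = 3647/592 (y = 3/(-111) + 99/(20 - 4*1²) = 3*(-1/111) + 99/(20 - 4*1) = -1/37 + 99/(20 - 4) = -1/37 + 99/16 = 3647/592 ≈ 6.1605)
C(605, 436) + (y*11 - 111) = (14 + 11*436) + ((3647/592)*11 - 111) = (14 + 4796) + (40117/592 - 111) = 4810 - 25595/592 = 2821925/592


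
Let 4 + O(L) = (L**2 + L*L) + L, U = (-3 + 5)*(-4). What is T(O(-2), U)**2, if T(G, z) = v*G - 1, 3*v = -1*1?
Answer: 25/9 ≈ 2.7778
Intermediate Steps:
v = -1/3 (v = (-1*1)/3 = (1/3)*(-1) = -1/3 ≈ -0.33333)
U = -8 (U = 2*(-4) = -8)
O(L) = -4 + L + 2*L**2 (O(L) = -4 + ((L**2 + L*L) + L) = -4 + ((L**2 + L**2) + L) = -4 + (2*L**2 + L) = -4 + (L + 2*L**2) = -4 + L + 2*L**2)
T(G, z) = -1 - G/3 (T(G, z) = -G/3 - 1 = -1 - G/3)
T(O(-2), U)**2 = (-1 - (-4 - 2 + 2*(-2)**2)/3)**2 = (-1 - (-4 - 2 + 2*4)/3)**2 = (-1 - (-4 - 2 + 8)/3)**2 = (-1 - 1/3*2)**2 = (-1 - 2/3)**2 = (-5/3)**2 = 25/9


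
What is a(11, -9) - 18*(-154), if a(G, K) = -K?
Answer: 2781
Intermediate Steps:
a(11, -9) - 18*(-154) = -1*(-9) - 18*(-154) = 9 + 2772 = 2781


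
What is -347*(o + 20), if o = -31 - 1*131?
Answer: 49274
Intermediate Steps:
o = -162 (o = -31 - 131 = -162)
-347*(o + 20) = -347*(-162 + 20) = -347*(-142) = 49274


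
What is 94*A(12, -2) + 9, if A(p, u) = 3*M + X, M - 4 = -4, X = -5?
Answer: -461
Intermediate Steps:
M = 0 (M = 4 - 4 = 0)
A(p, u) = -5 (A(p, u) = 3*0 - 5 = 0 - 5 = -5)
94*A(12, -2) + 9 = 94*(-5) + 9 = -470 + 9 = -461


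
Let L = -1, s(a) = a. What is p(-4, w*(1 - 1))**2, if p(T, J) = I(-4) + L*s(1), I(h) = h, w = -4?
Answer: 25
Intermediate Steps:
p(T, J) = -5 (p(T, J) = -4 - 1*1 = -4 - 1 = -5)
p(-4, w*(1 - 1))**2 = (-5)**2 = 25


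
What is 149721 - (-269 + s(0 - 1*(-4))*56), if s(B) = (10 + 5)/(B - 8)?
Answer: 150200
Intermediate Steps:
s(B) = 15/(-8 + B)
149721 - (-269 + s(0 - 1*(-4))*56) = 149721 - (-269 + (15/(-8 + (0 - 1*(-4))))*56) = 149721 - (-269 + (15/(-8 + (0 + 4)))*56) = 149721 - (-269 + (15/(-8 + 4))*56) = 149721 - (-269 + (15/(-4))*56) = 149721 - (-269 + (15*(-¼))*56) = 149721 - (-269 - 15/4*56) = 149721 - (-269 - 210) = 149721 - 1*(-479) = 149721 + 479 = 150200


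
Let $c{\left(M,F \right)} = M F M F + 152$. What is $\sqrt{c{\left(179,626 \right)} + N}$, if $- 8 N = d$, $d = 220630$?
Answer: $\frac{\sqrt{50224285957}}{2} \approx 1.1205 \cdot 10^{5}$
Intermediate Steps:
$c{\left(M,F \right)} = 152 + F^{2} M^{2}$ ($c{\left(M,F \right)} = F M M F + 152 = F M^{2} F + 152 = F^{2} M^{2} + 152 = 152 + F^{2} M^{2}$)
$N = - \frac{110315}{4}$ ($N = \left(- \frac{1}{8}\right) 220630 = - \frac{110315}{4} \approx -27579.0$)
$\sqrt{c{\left(179,626 \right)} + N} = \sqrt{\left(152 + 626^{2} \cdot 179^{2}\right) - \frac{110315}{4}} = \sqrt{\left(152 + 391876 \cdot 32041\right) - \frac{110315}{4}} = \sqrt{\left(152 + 12556098916\right) - \frac{110315}{4}} = \sqrt{12556099068 - \frac{110315}{4}} = \sqrt{\frac{50224285957}{4}} = \frac{\sqrt{50224285957}}{2}$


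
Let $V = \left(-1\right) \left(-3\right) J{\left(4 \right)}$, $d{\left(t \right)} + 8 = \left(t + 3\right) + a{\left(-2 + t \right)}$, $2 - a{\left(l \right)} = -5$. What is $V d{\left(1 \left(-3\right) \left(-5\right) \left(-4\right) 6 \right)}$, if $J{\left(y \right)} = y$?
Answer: $-4296$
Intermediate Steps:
$a{\left(l \right)} = 7$ ($a{\left(l \right)} = 2 - -5 = 2 + 5 = 7$)
$d{\left(t \right)} = 2 + t$ ($d{\left(t \right)} = -8 + \left(\left(t + 3\right) + 7\right) = -8 + \left(\left(3 + t\right) + 7\right) = -8 + \left(10 + t\right) = 2 + t$)
$V = 12$ ($V = \left(-1\right) \left(-3\right) 4 = 3 \cdot 4 = 12$)
$V d{\left(1 \left(-3\right) \left(-5\right) \left(-4\right) 6 \right)} = 12 \left(2 + 1 \left(-3\right) \left(-5\right) \left(-4\right) 6\right) = 12 \left(2 + \left(-3\right) \left(-5\right) \left(-4\right) 6\right) = 12 \left(2 + 15 \left(-4\right) 6\right) = 12 \left(2 - 360\right) = 12 \left(-358\right) = -4296$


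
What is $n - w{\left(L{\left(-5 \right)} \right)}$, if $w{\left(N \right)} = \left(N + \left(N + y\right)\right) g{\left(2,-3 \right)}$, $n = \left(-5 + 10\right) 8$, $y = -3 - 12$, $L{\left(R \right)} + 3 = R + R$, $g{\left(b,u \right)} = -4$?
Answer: $-124$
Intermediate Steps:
$L{\left(R \right)} = -3 + 2 R$ ($L{\left(R \right)} = -3 + \left(R + R\right) = -3 + 2 R$)
$y = -15$ ($y = -3 - 12 = -15$)
$n = 40$ ($n = 5 \cdot 8 = 40$)
$w{\left(N \right)} = 60 - 8 N$ ($w{\left(N \right)} = \left(N + \left(N - 15\right)\right) \left(-4\right) = \left(N + \left(-15 + N\right)\right) \left(-4\right) = \left(-15 + 2 N\right) \left(-4\right) = 60 - 8 N$)
$n - w{\left(L{\left(-5 \right)} \right)} = 40 - \left(60 - 8 \left(-3 + 2 \left(-5\right)\right)\right) = 40 - \left(60 - 8 \left(-3 - 10\right)\right) = 40 - \left(60 - -104\right) = 40 - \left(60 + 104\right) = 40 - 164 = -124$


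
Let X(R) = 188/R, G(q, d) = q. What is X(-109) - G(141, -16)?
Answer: -15557/109 ≈ -142.72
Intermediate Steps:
X(-109) - G(141, -16) = 188/(-109) - 1*141 = 188*(-1/109) - 141 = -188/109 - 141 = -15557/109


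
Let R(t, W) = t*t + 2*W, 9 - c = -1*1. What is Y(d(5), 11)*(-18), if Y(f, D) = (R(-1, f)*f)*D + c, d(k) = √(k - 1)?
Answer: -2160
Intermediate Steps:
c = 10 (c = 9 - (-1) = 9 - 1*(-1) = 9 + 1 = 10)
R(t, W) = t² + 2*W
d(k) = √(-1 + k)
Y(f, D) = 10 + D*f*(1 + 2*f) (Y(f, D) = (((-1)² + 2*f)*f)*D + 10 = ((1 + 2*f)*f)*D + 10 = (f*(1 + 2*f))*D + 10 = D*f*(1 + 2*f) + 10 = 10 + D*f*(1 + 2*f))
Y(d(5), 11)*(-18) = (10 + 11*√(-1 + 5)*(1 + 2*√(-1 + 5)))*(-18) = (10 + 11*√4*(1 + 2*√4))*(-18) = (10 + 11*2*(1 + 2*2))*(-18) = (10 + 11*2*(1 + 4))*(-18) = (10 + 11*2*5)*(-18) = (10 + 110)*(-18) = 120*(-18) = -2160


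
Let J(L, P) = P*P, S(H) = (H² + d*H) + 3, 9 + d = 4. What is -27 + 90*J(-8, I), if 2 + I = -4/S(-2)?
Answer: 122157/289 ≈ 422.69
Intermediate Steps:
d = -5 (d = -9 + 4 = -5)
S(H) = 3 + H² - 5*H (S(H) = (H² - 5*H) + 3 = 3 + H² - 5*H)
I = -38/17 (I = -2 - 4/(3 + (-2)² - 5*(-2)) = -2 - 4/(3 + 4 + 10) = -2 - 4/17 = -38/17 ≈ -2.2353)
J(L, P) = P²
-27 + 90*J(-8, I) = -27 + 90*(-38/17)² = -27 + 90*(1444/289) = -27 + 129960/289 = 122157/289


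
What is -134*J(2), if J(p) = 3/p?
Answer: -201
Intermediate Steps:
-134*J(2) = -402/2 = -134*3/2 = -201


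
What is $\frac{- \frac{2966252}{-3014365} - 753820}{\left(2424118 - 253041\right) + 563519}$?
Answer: $- \frac{568071414512}{2060767617885} \approx -0.27566$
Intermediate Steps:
$\frac{- \frac{2966252}{-3014365} - 753820}{\left(2424118 - 253041\right) + 563519} = \frac{\left(-2966252\right) \left(- \frac{1}{3014365}\right) - 753820}{2171077 + 563519} = \frac{\frac{2966252}{3014365} - 753820}{2734596} = \left(- \frac{2272285658048}{3014365}\right) \frac{1}{2734596} = - \frac{568071414512}{2060767617885}$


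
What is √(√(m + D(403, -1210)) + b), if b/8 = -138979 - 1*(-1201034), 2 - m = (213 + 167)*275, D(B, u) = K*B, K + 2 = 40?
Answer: 2*√(2124110 + I*√5574) ≈ 2914.9 + 0.051227*I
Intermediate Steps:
K = 38 (K = -2 + 40 = 38)
D(B, u) = 38*B
m = -104498 (m = 2 - (213 + 167)*275 = 2 - 380*275 = 2 - 1*104500 = 2 - 104500 = -104498)
b = 8496440 (b = 8*(-138979 - 1*(-1201034)) = 8*(-138979 + 1201034) = 8*1062055 = 8496440)
√(√(m + D(403, -1210)) + b) = √(√(-104498 + 38*403) + 8496440) = √(√(-104498 + 15314) + 8496440) = √(√(-89184) + 8496440) = √(4*I*√5574 + 8496440) = √(8496440 + 4*I*√5574)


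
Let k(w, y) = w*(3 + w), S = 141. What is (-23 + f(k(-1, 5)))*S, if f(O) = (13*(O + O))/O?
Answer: 423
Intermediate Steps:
f(O) = 26 (f(O) = (13*(2*O))/O = (26*O)/O = 26)
(-23 + f(k(-1, 5)))*S = (-23 + 26)*141 = 3*141 = 423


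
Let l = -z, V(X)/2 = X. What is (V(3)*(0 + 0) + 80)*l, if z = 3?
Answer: -240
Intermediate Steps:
V(X) = 2*X
l = -3 (l = -1*3 = -3)
(V(3)*(0 + 0) + 80)*l = ((2*3)*(0 + 0) + 80)*(-3) = (6*0 + 80)*(-3) = (0 + 80)*(-3) = 80*(-3) = -240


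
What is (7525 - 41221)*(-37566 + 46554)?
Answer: -302859648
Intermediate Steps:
(7525 - 41221)*(-37566 + 46554) = -33696*8988 = -302859648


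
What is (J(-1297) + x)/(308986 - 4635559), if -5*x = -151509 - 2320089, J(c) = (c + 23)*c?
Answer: -10733488/21632865 ≈ -0.49617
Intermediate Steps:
J(c) = c*(23 + c) (J(c) = (23 + c)*c = c*(23 + c))
x = 2471598/5 (x = -(-151509 - 2320089)/5 = -⅕*(-2471598) = 2471598/5 ≈ 4.9432e+5)
(J(-1297) + x)/(308986 - 4635559) = (-1297*(23 - 1297) + 2471598/5)/(308986 - 4635559) = (-1297*(-1274) + 2471598/5)/(-4326573) = (1652378 + 2471598/5)*(-1/4326573) = (10733488/5)*(-1/4326573) = -10733488/21632865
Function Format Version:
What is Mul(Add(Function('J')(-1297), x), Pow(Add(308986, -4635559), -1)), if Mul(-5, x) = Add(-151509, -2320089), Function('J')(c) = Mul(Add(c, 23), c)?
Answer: Rational(-10733488, 21632865) ≈ -0.49617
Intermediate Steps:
Function('J')(c) = Mul(c, Add(23, c)) (Function('J')(c) = Mul(Add(23, c), c) = Mul(c, Add(23, c)))
x = Rational(2471598, 5) (x = Mul(Rational(-1, 5), Add(-151509, -2320089)) = Mul(Rational(-1, 5), -2471598) = Rational(2471598, 5) ≈ 4.9432e+5)
Mul(Add(Function('J')(-1297), x), Pow(Add(308986, -4635559), -1)) = Mul(Add(Mul(-1297, Add(23, -1297)), Rational(2471598, 5)), Pow(Add(308986, -4635559), -1)) = Mul(Add(Mul(-1297, -1274), Rational(2471598, 5)), Pow(-4326573, -1)) = Mul(Add(1652378, Rational(2471598, 5)), Rational(-1, 4326573)) = Mul(Rational(10733488, 5), Rational(-1, 4326573)) = Rational(-10733488, 21632865)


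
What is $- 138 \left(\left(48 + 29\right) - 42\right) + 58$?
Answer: $-4772$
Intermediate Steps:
$- 138 \left(\left(48 + 29\right) - 42\right) + 58 = - 138 \left(77 - 42\right) + 58 = \left(-138\right) 35 + 58 = -4830 + 58 = -4772$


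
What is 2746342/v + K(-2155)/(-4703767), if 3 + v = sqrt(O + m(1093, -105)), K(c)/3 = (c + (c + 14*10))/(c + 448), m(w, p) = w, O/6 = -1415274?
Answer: -11025661177630599/11362251734793440 - 1373171*I*sqrt(8490551)/4245280 ≈ -0.97038 - 942.51*I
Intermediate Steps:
O = -8491644 (O = 6*(-1415274) = -8491644)
K(c) = 3*(140 + 2*c)/(448 + c) (K(c) = 3*((c + (c + 14*10))/(c + 448)) = 3*((c + (c + 140))/(448 + c)) = 3*((c + (140 + c))/(448 + c)) = 3*((140 + 2*c)/(448 + c)) = 3*(140 + 2*c)/(448 + c))
v = -3 + I*sqrt(8490551) (v = -3 + sqrt(-8491644 + 1093) = -3 + sqrt(-8490551) = -3 + I*sqrt(8490551) ≈ -3.0 + 2913.9*I)
2746342/v + K(-2155)/(-4703767) = 2746342/(-3 + I*sqrt(8490551)) + (6*(70 - 2155)/(448 - 2155))/(-4703767) = 2746342/(-3 + I*sqrt(8490551)) + (6*(-2085)/(-1707))*(-1/4703767) = 2746342/(-3 + I*sqrt(8490551)) + (6*(-1/1707)*(-2085))*(-1/4703767) = 2746342/(-3 + I*sqrt(8490551)) + (4170/569)*(-1/4703767) = 2746342/(-3 + I*sqrt(8490551)) - 4170/2676443423 = -4170/2676443423 + 2746342/(-3 + I*sqrt(8490551))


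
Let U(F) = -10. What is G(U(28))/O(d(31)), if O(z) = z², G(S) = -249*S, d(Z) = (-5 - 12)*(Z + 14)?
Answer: 166/39015 ≈ 0.0042548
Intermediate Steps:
d(Z) = -238 - 17*Z (d(Z) = -17*(14 + Z) = -238 - 17*Z)
G(U(28))/O(d(31)) = (-249*(-10))/((-238 - 17*31)²) = 2490/((-238 - 527)²) = 2490/((-765)²) = 2490/585225 = 2490*(1/585225) = 166/39015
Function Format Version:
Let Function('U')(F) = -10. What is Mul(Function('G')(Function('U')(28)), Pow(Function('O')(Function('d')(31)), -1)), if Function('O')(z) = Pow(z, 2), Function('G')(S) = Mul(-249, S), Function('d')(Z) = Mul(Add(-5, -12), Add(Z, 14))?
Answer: Rational(166, 39015) ≈ 0.0042548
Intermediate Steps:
Function('d')(Z) = Add(-238, Mul(-17, Z)) (Function('d')(Z) = Mul(-17, Add(14, Z)) = Add(-238, Mul(-17, Z)))
Mul(Function('G')(Function('U')(28)), Pow(Function('O')(Function('d')(31)), -1)) = Mul(Mul(-249, -10), Pow(Pow(Add(-238, Mul(-17, 31)), 2), -1)) = Mul(2490, Pow(Pow(Add(-238, -527), 2), -1)) = Mul(2490, Pow(Pow(-765, 2), -1)) = Mul(2490, Pow(585225, -1)) = Mul(2490, Rational(1, 585225)) = Rational(166, 39015)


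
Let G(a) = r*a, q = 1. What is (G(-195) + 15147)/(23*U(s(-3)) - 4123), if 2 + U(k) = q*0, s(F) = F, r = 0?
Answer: -1377/379 ≈ -3.6332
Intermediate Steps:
G(a) = 0 (G(a) = 0*a = 0)
U(k) = -2 (U(k) = -2 + 1*0 = -2 + 0 = -2)
(G(-195) + 15147)/(23*U(s(-3)) - 4123) = (0 + 15147)/(23*(-2) - 4123) = 15147/(-46 - 4123) = 15147/(-4169) = 15147*(-1/4169) = -1377/379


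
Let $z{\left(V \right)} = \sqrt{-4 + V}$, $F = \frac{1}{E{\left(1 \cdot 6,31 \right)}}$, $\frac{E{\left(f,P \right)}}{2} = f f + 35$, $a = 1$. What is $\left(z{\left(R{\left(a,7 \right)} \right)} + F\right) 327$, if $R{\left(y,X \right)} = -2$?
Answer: $\frac{327}{142} + 327 i \sqrt{6} \approx 2.3028 + 800.98 i$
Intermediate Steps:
$E{\left(f,P \right)} = 70 + 2 f^{2}$ ($E{\left(f,P \right)} = 2 \left(f f + 35\right) = 2 \left(f^{2} + 35\right) = 2 \left(35 + f^{2}\right) = 70 + 2 f^{2}$)
$F = \frac{1}{142}$ ($F = \frac{1}{70 + 2 \left(1 \cdot 6\right)^{2}} = \frac{1}{70 + 2 \cdot 6^{2}} = \frac{1}{70 + 2 \cdot 36} = \frac{1}{70 + 72} = \frac{1}{142} \approx 0.0070423$)
$\left(z{\left(R{\left(a,7 \right)} \right)} + F\right) 327 = \left(\sqrt{-4 - 2} + \frac{1}{142}\right) 327 = \left(\sqrt{-6} + \frac{1}{142}\right) 327 = \left(i \sqrt{6} + \frac{1}{142}\right) 327 = \left(\frac{1}{142} + i \sqrt{6}\right) 327 = \frac{327}{142} + 327 i \sqrt{6}$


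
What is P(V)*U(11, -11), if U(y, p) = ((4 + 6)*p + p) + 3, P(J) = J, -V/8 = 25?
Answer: 23600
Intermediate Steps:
V = -200 (V = -8*25 = -200)
U(y, p) = 3 + 11*p (U(y, p) = (10*p + p) + 3 = 11*p + 3 = 3 + 11*p)
P(V)*U(11, -11) = -200*(3 + 11*(-11)) = -200*(3 - 121) = -200*(-118) = 23600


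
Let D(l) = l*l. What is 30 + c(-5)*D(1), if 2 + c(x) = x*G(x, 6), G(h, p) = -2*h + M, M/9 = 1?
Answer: -67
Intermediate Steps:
M = 9 (M = 9*1 = 9)
G(h, p) = 9 - 2*h (G(h, p) = -2*h + 9 = 9 - 2*h)
D(l) = l²
c(x) = -2 + x*(9 - 2*x)
30 + c(-5)*D(1) = 30 + (-2 - 1*(-5)*(-9 + 2*(-5)))*1² = 30 + (-2 - 1*(-5)*(-9 - 10))*1 = 30 + (-2 - 1*(-5)*(-19))*1 = 30 + (-2 - 95)*1 = 30 - 97*1 = 30 - 97 = -67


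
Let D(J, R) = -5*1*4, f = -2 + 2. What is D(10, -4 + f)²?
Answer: 400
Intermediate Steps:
f = 0
D(J, R) = -20 (D(J, R) = -5*4 = -20)
D(10, -4 + f)² = (-20)² = 400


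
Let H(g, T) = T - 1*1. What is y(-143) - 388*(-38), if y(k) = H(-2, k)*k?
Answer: 35336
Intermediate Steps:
H(g, T) = -1 + T (H(g, T) = T - 1 = -1 + T)
y(k) = k*(-1 + k) (y(k) = (-1 + k)*k = k*(-1 + k))
y(-143) - 388*(-38) = -143*(-1 - 143) - 388*(-38) = -143*(-144) + 14744 = 20592 + 14744 = 35336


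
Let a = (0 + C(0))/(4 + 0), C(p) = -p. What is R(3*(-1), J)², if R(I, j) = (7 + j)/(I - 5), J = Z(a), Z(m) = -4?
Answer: 9/64 ≈ 0.14063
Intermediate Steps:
a = 0 (a = (0 - 1*0)/(4 + 0) = (0 + 0)/4 = 0*(¼) = 0)
J = -4
R(I, j) = (7 + j)/(-5 + I)
R(3*(-1), J)² = ((7 - 4)/(-5 + 3*(-1)))² = (3/(-5 - 3))² = (3/(-8))² = (-⅛*3)² = (-3/8)² = 9/64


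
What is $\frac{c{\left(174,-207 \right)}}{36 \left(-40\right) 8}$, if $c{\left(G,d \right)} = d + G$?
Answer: $\frac{11}{3840} \approx 0.0028646$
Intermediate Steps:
$c{\left(G,d \right)} = G + d$
$\frac{c{\left(174,-207 \right)}}{36 \left(-40\right) 8} = \frac{174 - 207}{36 \left(-40\right) 8} = - \frac{33}{\left(-1440\right) 8} = - \frac{33}{-11520} = \left(-33\right) \left(- \frac{1}{11520}\right) = \frac{11}{3840}$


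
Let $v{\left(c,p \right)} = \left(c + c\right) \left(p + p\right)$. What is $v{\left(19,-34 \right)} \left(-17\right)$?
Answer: $43928$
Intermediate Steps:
$v{\left(c,p \right)} = 4 c p$ ($v{\left(c,p \right)} = 2 c 2 p = 4 c p$)
$v{\left(19,-34 \right)} \left(-17\right) = 4 \cdot 19 \left(-34\right) \left(-17\right) = \left(-2584\right) \left(-17\right) = 43928$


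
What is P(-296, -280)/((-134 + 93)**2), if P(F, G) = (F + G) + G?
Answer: -856/1681 ≈ -0.50922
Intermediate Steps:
P(F, G) = F + 2*G
P(-296, -280)/((-134 + 93)**2) = (-296 + 2*(-280))/((-134 + 93)**2) = (-296 - 560)/((-41)**2) = -856/1681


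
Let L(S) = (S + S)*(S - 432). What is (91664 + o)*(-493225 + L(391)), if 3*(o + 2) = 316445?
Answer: -310671015697/3 ≈ -1.0356e+11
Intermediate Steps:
o = 316439/3 (o = -2 + (⅓)*316445 = -2 + 316445/3 = 316439/3 ≈ 1.0548e+5)
L(S) = 2*S*(-432 + S) (L(S) = (2*S)*(-432 + S) = 2*S*(-432 + S))
(91664 + o)*(-493225 + L(391)) = (91664 + 316439/3)*(-493225 + 2*391*(-432 + 391)) = 591431*(-493225 + 2*391*(-41))/3 = 591431*(-493225 - 32062)/3 = (591431/3)*(-525287) = -310671015697/3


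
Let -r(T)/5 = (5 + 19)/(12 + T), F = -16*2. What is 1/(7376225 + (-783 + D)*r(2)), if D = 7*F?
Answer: 7/51693995 ≈ 1.3541e-7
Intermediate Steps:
F = -32
r(T) = -120/(12 + T) (r(T) = -5*(5 + 19)/(12 + T) = -120/(12 + T))
D = -224 (D = 7*(-32) = -224)
1/(7376225 + (-783 + D)*r(2)) = 1/(7376225 + (-783 - 224)*(-120/(12 + 2))) = 1/(7376225 - (-120840)/14) = 1/(7376225 - 1007*(-60/7)) = 1/(7376225 + 60420/7) = 1/(51693995/7) = 7/51693995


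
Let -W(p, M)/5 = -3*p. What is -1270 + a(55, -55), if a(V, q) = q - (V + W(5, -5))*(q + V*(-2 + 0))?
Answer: 20125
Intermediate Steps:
W(p, M) = 15*p (W(p, M) = -(-15)*p = 15*p)
a(V, q) = q - (75 + V)*(q - 2*V) (a(V, q) = q - (V + 15*5)*(q + V*(-2 + 0)) = q - (V + 75)*(q + V*(-2)) = q - (75 + V)*(q - 2*V))
-1270 + a(55, -55) = -1270 + (-74*(-55) + 2*55**2 + 150*55 - 1*55*(-55)) = -1270 + (4070 + 2*3025 + 8250 + 3025) = -1270 + (4070 + 6050 + 8250 + 3025) = -1270 + 21395 = 20125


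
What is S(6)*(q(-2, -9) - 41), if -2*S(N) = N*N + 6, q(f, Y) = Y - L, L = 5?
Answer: 1155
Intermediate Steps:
q(f, Y) = -5 + Y (q(f, Y) = Y - 1*5 = Y - 5 = -5 + Y)
S(N) = -3 - N**2/2 (S(N) = -(N*N + 6)/2 = -(N**2 + 6)/2 = -(6 + N**2)/2 = -3 - N**2/2)
S(6)*(q(-2, -9) - 41) = (-3 - 1/2*6**2)*((-5 - 9) - 41) = (-3 - 1/2*36)*(-14 - 41) = (-3 - 18)*(-55) = -21*(-55) = 1155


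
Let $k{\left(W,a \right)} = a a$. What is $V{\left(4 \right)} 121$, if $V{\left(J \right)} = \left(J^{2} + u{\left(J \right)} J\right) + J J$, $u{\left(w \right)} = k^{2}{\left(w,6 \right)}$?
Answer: $631136$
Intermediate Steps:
$k{\left(W,a \right)} = a^{2}$
$u{\left(w \right)} = 1296$ ($u{\left(w \right)} = \left(6^{2}\right)^{2} = 36^{2} = 1296$)
$V{\left(J \right)} = 2 J^{2} + 1296 J$ ($V{\left(J \right)} = \left(J^{2} + 1296 J\right) + J J = \left(J^{2} + 1296 J\right) + J^{2} = 2 J^{2} + 1296 J$)
$V{\left(4 \right)} 121 = 2 \cdot 4 \left(648 + 4\right) 121 = 2 \cdot 4 \cdot 652 \cdot 121 = 5216 \cdot 121 = 631136$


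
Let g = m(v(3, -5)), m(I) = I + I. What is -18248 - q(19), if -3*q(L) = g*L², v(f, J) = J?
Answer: -58354/3 ≈ -19451.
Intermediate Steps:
m(I) = 2*I
g = -10 (g = 2*(-5) = -10)
q(L) = 10*L²/3 (q(L) = -(-10)*L²/3 = 10*L²/3)
-18248 - q(19) = -18248 - 10*19²/3 = -18248 - 10*361/3 = -18248 - 1*3610/3 = -18248 - 3610/3 = -58354/3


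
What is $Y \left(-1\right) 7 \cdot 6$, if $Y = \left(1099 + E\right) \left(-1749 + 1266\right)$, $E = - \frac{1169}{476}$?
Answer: $\frac{756312795}{34} \approx 2.2244 \cdot 10^{7}$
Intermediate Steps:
$E = - \frac{167}{68}$ ($E = \left(-1169\right) \frac{1}{476} = - \frac{167}{68} \approx -2.4559$)
$Y = - \frac{36014895}{68}$ ($Y = \left(1099 - \frac{167}{68}\right) \left(-1749 + 1266\right) = \frac{74565}{68} \left(-483\right) = - \frac{36014895}{68} \approx -5.2963 \cdot 10^{5}$)
$Y \left(-1\right) 7 \cdot 6 = - \frac{36014895 \left(-1\right) 7 \cdot 6}{68} = - \frac{36014895 \left(\left(-7\right) 6\right)}{68} = \left(- \frac{36014895}{68}\right) \left(-42\right) = \frac{756312795}{34}$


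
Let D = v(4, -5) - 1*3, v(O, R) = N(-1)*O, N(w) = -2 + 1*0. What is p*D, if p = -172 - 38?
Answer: 2310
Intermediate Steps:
N(w) = -2 (N(w) = -2 + 0 = -2)
v(O, R) = -2*O
p = -210
D = -11 (D = -2*4 - 1*3 = -8 - 3 = -11)
p*D = -210*(-11) = 2310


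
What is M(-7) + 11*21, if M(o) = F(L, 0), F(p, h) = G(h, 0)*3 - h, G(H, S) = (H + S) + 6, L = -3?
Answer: 249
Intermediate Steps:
G(H, S) = 6 + H + S
F(p, h) = 18 + 2*h (F(p, h) = (6 + h + 0)*3 - h = (6 + h)*3 - h = (18 + 3*h) - h = 18 + 2*h)
M(o) = 18 (M(o) = 18 + 2*0 = 18 + 0 = 18)
M(-7) + 11*21 = 18 + 11*21 = 18 + 231 = 249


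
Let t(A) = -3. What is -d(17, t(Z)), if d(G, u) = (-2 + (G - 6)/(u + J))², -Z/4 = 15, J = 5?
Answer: -49/4 ≈ -12.250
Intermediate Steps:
Z = -60 (Z = -4*15 = -60)
d(G, u) = (-2 + (-6 + G)/(5 + u))² (d(G, u) = (-2 + (G - 6)/(u + 5))² = (-2 + (-6 + G)/(5 + u))²)
-d(17, t(Z)) = -(16 - 1*17 + 2*(-3))²/(5 - 3)² = -(16 - 17 - 6)²/2² = -(-7)²/4 = -49/4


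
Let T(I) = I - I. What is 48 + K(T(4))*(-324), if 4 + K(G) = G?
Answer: 1344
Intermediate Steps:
T(I) = 0
K(G) = -4 + G
48 + K(T(4))*(-324) = 48 + (-4 + 0)*(-324) = 48 - 4*(-324) = 48 + 1296 = 1344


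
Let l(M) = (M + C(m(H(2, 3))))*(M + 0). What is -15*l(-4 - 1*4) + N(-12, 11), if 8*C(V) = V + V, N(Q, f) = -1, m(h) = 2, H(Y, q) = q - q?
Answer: -901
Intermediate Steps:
H(Y, q) = 0
C(V) = V/4 (C(V) = (V + V)/8 = (2*V)/8 = V/4)
l(M) = M*(½ + M) (l(M) = (M + (¼)*2)*(M + 0) = (M + ½)*M = (½ + M)*M = M*(½ + M))
-15*l(-4 - 1*4) + N(-12, 11) = -15*(-4 - 1*4)*(½ + (-4 - 1*4)) - 1 = -15*(-4 - 4)*(½ + (-4 - 4)) - 1 = -(-120)*(½ - 8) - 1 = -(-120)*(-15)/2 - 1 = -15*60 - 1 = -900 - 1 = -901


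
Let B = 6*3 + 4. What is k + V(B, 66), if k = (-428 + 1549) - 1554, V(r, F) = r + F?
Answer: -345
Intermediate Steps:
B = 22 (B = 18 + 4 = 22)
V(r, F) = F + r
k = -433 (k = 1121 - 1554 = -433)
k + V(B, 66) = -433 + (66 + 22) = -433 + 88 = -345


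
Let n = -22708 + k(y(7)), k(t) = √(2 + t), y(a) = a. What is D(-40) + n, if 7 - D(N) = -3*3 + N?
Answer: -22649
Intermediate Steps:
D(N) = 16 - N (D(N) = 7 - (-3*3 + N) = 7 - (-9 + N) = 7 + (9 - N) = 16 - N)
n = -22705 (n = -22708 + √(2 + 7) = -22708 + √9 = -22708 + 3 = -22705)
D(-40) + n = (16 - 1*(-40)) - 22705 = (16 + 40) - 22705 = 56 - 22705 = -22649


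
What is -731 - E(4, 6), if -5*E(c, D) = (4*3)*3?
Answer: -3619/5 ≈ -723.80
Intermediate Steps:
E(c, D) = -36/5 (E(c, D) = -4*3*3/5 = -12*3/5 = -⅕*36 = -36/5)
-731 - E(4, 6) = -731 - 1*(-36/5) = -731 + 36/5 = -3619/5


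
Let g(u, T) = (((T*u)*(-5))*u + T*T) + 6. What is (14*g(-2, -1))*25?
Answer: 9450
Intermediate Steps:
g(u, T) = 6 + T² - 5*T*u² (g(u, T) = ((-5*T*u)*u + T²) + 6 = (-5*T*u² + T²) + 6 = (T² - 5*T*u²) + 6 = 6 + T² - 5*T*u²)
(14*g(-2, -1))*25 = (14*(6 + (-1)² - 5*(-1)*(-2)²))*25 = (14*(6 + 1 - 5*(-1)*4))*25 = (14*(6 + 1 + 20))*25 = (14*27)*25 = 378*25 = 9450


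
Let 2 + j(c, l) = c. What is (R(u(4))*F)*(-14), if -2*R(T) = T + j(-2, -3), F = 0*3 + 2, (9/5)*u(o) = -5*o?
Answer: -1904/9 ≈ -211.56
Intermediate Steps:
j(c, l) = -2 + c
u(o) = -25*o/9 (u(o) = 5*(-5*o)/9 = -25*o/9)
F = 2 (F = 0 + 2 = 2)
R(T) = 2 - T/2 (R(T) = -(T + (-2 - 2))/2 = -(T - 4)/2 = -(-4 + T)/2 = 2 - T/2)
(R(u(4))*F)*(-14) = ((2 - (-25)*4/18)*2)*(-14) = ((2 - ½*(-100/9))*2)*(-14) = ((2 + 50/9)*2)*(-14) = ((68/9)*2)*(-14) = (136/9)*(-14) = -1904/9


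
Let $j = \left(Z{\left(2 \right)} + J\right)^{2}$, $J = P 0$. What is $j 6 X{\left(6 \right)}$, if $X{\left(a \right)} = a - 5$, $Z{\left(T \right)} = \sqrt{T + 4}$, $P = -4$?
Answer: $36$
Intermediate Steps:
$Z{\left(T \right)} = \sqrt{4 + T}$
$J = 0$ ($J = \left(-4\right) 0 = 0$)
$X{\left(a \right)} = -5 + a$ ($X{\left(a \right)} = a - 5 = -5 + a$)
$j = 6$ ($j = \left(\sqrt{4 + 2} + 0\right)^{2} = \left(\sqrt{6} + 0\right)^{2} = \left(\sqrt{6}\right)^{2} = 6$)
$j 6 X{\left(6 \right)} = 6 \cdot 6 \left(-5 + 6\right) = 36 \cdot 1 = 36$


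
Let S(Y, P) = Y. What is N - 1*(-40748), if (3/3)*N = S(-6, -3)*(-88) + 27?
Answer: 41303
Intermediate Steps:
N = 555 (N = -6*(-88) + 27 = 528 + 27 = 555)
N - 1*(-40748) = 555 - 1*(-40748) = 555 + 40748 = 41303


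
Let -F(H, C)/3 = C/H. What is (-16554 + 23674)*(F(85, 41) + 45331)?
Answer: 5486689088/17 ≈ 3.2275e+8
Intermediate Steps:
F(H, C) = -3*C/H
(-16554 + 23674)*(F(85, 41) + 45331) = (-16554 + 23674)*(-3*41/85 + 45331) = 7120*(-3*41*1/85 + 45331) = 7120*(-123/85 + 45331) = 7120*(3853012/85) = 5486689088/17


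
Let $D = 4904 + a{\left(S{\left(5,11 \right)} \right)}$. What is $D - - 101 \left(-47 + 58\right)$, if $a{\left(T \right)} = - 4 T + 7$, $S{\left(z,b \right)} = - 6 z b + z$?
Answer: $7322$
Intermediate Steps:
$S{\left(z,b \right)} = z - 6 b z$ ($S{\left(z,b \right)} = - 6 b z + z = z - 6 b z$)
$a{\left(T \right)} = 7 - 4 T$
$D = 6211$ ($D = 4904 - \left(-7 + 4 \cdot 5 \left(1 - 66\right)\right) = 4904 - \left(-7 + 4 \cdot 5 \left(-65\right)\right) = 4904 + \left(7 - -1300\right) = 4904 + \left(7 + 1300\right) = 4904 + 1307 = 6211$)
$D - - 101 \left(-47 + 58\right) = 6211 - - 101 \left(-47 + 58\right) = 6211 - \left(-101\right) 11 = 6211 - -1111 = 6211 + 1111 = 7322$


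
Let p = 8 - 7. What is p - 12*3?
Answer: -35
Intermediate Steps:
p = 1
p - 12*3 = 1 - 12*3 = 1 - 36 = -35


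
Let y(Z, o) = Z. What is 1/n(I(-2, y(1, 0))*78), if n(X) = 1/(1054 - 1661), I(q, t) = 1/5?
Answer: -607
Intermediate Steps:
I(q, t) = ⅕
n(X) = -1/607 (n(X) = 1/(-607) = -1/607)
1/n(I(-2, y(1, 0))*78) = 1/(-1/607) = -607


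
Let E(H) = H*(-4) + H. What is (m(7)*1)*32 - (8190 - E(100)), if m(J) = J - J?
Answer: -8490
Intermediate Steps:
m(J) = 0
E(H) = -3*H (E(H) = -4*H + H = -3*H)
(m(7)*1)*32 - (8190 - E(100)) = (0*1)*32 - (8190 - (-3)*100) = 0*32 - (8190 - 1*(-300)) = 0 - (8190 + 300) = 0 - 1*8490 = 0 - 8490 = -8490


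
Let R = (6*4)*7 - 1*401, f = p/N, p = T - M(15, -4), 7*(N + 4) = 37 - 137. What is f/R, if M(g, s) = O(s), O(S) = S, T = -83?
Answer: -553/29824 ≈ -0.018542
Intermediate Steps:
M(g, s) = s
N = -128/7 (N = -4 + (37 - 137)/7 = -4 + (1/7)*(-100) = -4 - 100/7 = -128/7 ≈ -18.286)
p = -79 (p = -83 - 1*(-4) = -83 + 4 = -79)
f = 553/128 (f = -79/(-128/7) = -79*(-7/128) = 553/128 ≈ 4.3203)
R = -233 (R = 24*7 - 401 = 168 - 401 = -233)
f/R = (553/128)/(-233) = (553/128)*(-1/233) = -553/29824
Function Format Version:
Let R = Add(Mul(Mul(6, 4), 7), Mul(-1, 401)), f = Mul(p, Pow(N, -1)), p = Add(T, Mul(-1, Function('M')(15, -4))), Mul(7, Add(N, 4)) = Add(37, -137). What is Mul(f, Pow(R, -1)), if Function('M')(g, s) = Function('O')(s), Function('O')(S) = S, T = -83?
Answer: Rational(-553, 29824) ≈ -0.018542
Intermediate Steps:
Function('M')(g, s) = s
N = Rational(-128, 7) (N = Add(-4, Mul(Rational(1, 7), Add(37, -137))) = Add(-4, Mul(Rational(1, 7), -100)) = Add(-4, Rational(-100, 7)) = Rational(-128, 7) ≈ -18.286)
p = -79 (p = Add(-83, Mul(-1, -4)) = Add(-83, 4) = -79)
f = Rational(553, 128) (f = Mul(-79, Pow(Rational(-128, 7), -1)) = Mul(-79, Rational(-7, 128)) = Rational(553, 128) ≈ 4.3203)
R = -233 (R = Add(Mul(24, 7), -401) = Add(168, -401) = -233)
Mul(f, Pow(R, -1)) = Mul(Rational(553, 128), Pow(-233, -1)) = Mul(Rational(553, 128), Rational(-1, 233)) = Rational(-553, 29824)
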